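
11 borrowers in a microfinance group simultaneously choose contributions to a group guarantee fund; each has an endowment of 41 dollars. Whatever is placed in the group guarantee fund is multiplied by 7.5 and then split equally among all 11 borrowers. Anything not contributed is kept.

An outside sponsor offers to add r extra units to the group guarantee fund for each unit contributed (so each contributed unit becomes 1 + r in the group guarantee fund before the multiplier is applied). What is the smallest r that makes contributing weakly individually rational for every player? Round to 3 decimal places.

With matching at rate r, one contributed unit becomes (1 + r) in the group guarantee fund and returns 7.5 × (1 + r) / 11 to the contributor.
Setting this equal to 1: 1 + r = 11/7.5 = 1.4667.
So the minimum matching rate is r = 1.4667 − 1 = 0.467.

0.467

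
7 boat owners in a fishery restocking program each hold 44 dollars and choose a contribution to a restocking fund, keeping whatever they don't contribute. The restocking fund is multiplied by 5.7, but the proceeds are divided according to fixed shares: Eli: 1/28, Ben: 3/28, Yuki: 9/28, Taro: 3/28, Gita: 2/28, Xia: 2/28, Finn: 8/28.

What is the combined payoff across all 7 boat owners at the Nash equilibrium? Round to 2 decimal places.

721.60 dollars

A player with share s gets back 5.7·s per unit contributed, so full contribution is dominant for anyone with s > 1/5.7 = 0.1754 and zero contribution is dominant for anyone below.
Yuki and Finn clear that bar, contributing 44 each; the remaining 5 contribute 0. Total contributed: 88.
The restocking fund pays out 5.7 × 88 = 501.60 in total (split across the unequal shares, but the aggregate is all that matters for the group sum).
The 5 free-riders keep 44 each, adding 220. Group total = 220 + 501.60 = 721.60.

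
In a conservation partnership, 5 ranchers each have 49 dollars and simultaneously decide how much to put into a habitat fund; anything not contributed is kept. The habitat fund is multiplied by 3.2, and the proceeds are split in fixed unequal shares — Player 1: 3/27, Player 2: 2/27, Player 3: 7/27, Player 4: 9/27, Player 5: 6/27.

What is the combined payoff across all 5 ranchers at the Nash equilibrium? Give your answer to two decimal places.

For player j, contributing a unit is worthwhile iff 3.2 × (j's share) ≥ 1, i.e. iff j's share is at least 0.3125.
The only share above 0.3125 is Player 4's 9/27, contributing 49; the remaining 4 contribute 0. Total contributed: 49.
The habitat fund pays out 3.2 × 49 = 156.80 in total (split across the unequal shares, but the aggregate is all that matters for the group sum).
The 4 free-riders keep 49 each, adding 196. Group total = 196 + 156.80 = 352.80.

352.80 dollars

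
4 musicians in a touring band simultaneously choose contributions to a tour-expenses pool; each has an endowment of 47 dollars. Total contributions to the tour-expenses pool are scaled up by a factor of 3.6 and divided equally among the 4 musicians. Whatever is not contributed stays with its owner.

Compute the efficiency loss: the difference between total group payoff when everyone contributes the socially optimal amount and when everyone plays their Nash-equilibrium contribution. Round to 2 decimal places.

488.80 dollars

Each contributed unit returns 3.6/4 = 0.9000 to its contributor — below 1 — so contributing 0 is dominant for every player. At the Nash equilibrium everyone keeps their 47, and the group total is 4 × 47 = 188.
Each contributed unit returns 3.600 to the group as a whole (0.9000 to each of 4 players), which exceeds 1, so the social optimum is full contribution: group total = 3.600 × 188 = 676.80.
Efficiency loss = 676.80 − 188 = 488.80.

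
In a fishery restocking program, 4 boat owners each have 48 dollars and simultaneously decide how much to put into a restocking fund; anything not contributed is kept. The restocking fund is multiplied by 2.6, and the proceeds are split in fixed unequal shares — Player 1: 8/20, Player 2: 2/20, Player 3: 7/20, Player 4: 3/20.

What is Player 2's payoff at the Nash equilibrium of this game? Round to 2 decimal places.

A player with share s gets back 2.6·s per unit contributed, so full contribution is dominant for anyone with s > 1/2.6 = 0.3846 and zero contribution is dominant for anyone below.
Only Player 1 (8/20) clears that bar, contributing 48; the remaining 3 contribute 0. Total contributed: 48.
Player 2 keeps 48 and receives 2.6 × 48 × 2/20 = 12.48 from the restocking fund, for a payoff of 60.48.

60.48 dollars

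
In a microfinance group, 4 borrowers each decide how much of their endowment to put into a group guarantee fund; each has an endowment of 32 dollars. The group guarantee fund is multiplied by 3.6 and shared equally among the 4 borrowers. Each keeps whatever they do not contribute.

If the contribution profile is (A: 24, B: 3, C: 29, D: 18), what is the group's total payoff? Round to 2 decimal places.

Total contributed: 24 + 3 + 29 + 18 = 74; total kept: 4 × 32 − 74 = 54.
The group guarantee fund pays out 3.6 × 74 = 266.40 in aggregate.
Group total = 54 + 266.40 = 320.40.

320.40 dollars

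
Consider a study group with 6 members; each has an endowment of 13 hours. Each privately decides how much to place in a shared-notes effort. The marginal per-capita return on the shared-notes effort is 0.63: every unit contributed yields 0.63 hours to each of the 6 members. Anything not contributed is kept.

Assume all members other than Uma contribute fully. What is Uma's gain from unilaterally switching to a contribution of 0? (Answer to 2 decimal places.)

Switching from a contribution of 13 to 0 lets Uma keep an extra 13 hours, but lowers the shared-notes effort by 13, which costs Uma their own share of that drop: 0.63 × 13 = 8.19.
Net gain = 13 − 8.19 = 4.81. The private return per contributed unit (0.63) is below 1, so free-riding is indeed the best response regardless of what the others do.

4.81 hours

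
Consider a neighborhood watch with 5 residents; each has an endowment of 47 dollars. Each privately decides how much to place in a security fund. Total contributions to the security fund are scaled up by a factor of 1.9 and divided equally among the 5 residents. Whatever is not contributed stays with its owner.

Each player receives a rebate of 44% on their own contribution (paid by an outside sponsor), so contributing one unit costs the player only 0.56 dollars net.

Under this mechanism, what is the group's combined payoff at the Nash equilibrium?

With the mechanism, a contributed unit returns (1.9/5) / 0.56 = 0.6786 per unit of net cost — still below 1 — so contributing 0 remains dominant for every player.
Everyone keeps their endowment and the group total is 5 × 47 = 235.

235.00 dollars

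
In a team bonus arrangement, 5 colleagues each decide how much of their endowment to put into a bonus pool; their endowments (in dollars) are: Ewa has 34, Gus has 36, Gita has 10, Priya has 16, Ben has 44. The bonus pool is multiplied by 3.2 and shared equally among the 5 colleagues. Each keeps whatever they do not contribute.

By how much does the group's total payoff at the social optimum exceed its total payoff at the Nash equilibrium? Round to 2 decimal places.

308.00 dollars

The private return per contributed unit is 3.2/5 = 0.6400 < 1 for every player regardless of endowment, so the Nash equilibrium is zero contribution and the group total is Σ E_j = 34 + 36 + 10 + 16 + 44 = 140.
Each contributed unit returns 3.200 to the group, so the social optimum is full contribution by everyone: group total = 3.200 × 140 = 448.00.
Efficiency loss = (3.200 − 1) × 140 = 308.00.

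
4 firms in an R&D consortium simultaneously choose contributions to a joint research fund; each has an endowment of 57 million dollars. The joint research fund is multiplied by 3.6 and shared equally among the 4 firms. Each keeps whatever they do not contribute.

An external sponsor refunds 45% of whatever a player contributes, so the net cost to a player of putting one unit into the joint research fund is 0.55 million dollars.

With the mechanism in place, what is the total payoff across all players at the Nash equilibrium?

923.40 million dollars

The effective private return per unit is now (3.6/4) / 0.55 = 1.6364 > 1, so every player's dominant strategy flips to full contribution.
At the Nash equilibrium everyone contributes 57. Group total payoff = 4 × (57 × 0.45 + 3.6 × 57) = 923.40.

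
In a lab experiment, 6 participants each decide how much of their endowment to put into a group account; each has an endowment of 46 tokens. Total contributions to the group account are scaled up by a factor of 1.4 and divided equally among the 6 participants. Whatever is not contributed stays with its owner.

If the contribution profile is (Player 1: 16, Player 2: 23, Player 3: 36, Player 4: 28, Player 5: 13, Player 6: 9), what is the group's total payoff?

326.00 tokens

Total contributed: 16 + 23 + 36 + 28 + 13 + 9 = 125; total kept: 6 × 46 − 125 = 151.
The group account pays out 1.4 × 125 = 175.00 in aggregate.
Group total = 151 + 175.00 = 326.00.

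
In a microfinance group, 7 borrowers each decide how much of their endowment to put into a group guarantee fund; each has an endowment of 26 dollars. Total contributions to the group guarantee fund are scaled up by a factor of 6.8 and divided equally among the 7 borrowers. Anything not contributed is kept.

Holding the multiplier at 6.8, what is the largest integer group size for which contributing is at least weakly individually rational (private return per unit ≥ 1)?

Private return per unit is 6.8/(group size), which is ≥ 1 whenever the group size is ≤ 6.8.
The largest such integer is 6.

6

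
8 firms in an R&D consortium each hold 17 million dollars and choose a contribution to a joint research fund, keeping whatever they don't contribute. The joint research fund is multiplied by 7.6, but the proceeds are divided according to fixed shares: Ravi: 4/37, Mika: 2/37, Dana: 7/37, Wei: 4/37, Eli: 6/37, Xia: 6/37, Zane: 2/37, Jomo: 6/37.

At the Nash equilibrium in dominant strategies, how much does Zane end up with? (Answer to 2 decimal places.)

A player with share s gets back 7.6·s per unit contributed, so full contribution is dominant for anyone with s > 1/7.6 = 0.1316 and zero contribution is dominant for anyone below.
The shares above 0.1316 belong to Dana, Eli, Xia and Jomo, contributing 17 each; the remaining 4 contribute 0. Total contributed: 68.
Zane keeps 17 and receives 7.6 × 68 × 2/37 = 27.94 from the joint research fund, for a payoff of 44.94.

44.94 million dollars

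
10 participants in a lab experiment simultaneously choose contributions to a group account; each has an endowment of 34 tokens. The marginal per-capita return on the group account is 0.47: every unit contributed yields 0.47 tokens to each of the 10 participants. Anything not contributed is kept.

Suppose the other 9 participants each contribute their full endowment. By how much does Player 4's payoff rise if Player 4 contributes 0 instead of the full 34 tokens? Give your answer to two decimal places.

18.02 tokens

Switching from a contribution of 34 to 0 lets Player 4 keep an extra 34 tokens, but lowers the group account by 34, which costs Player 4 their own share of that drop: 0.47 × 34 = 15.98.
Net gain = 34 − 15.98 = 18.02. The private return per contributed unit (0.47) is below 1, so free-riding is indeed the best response regardless of what the others do.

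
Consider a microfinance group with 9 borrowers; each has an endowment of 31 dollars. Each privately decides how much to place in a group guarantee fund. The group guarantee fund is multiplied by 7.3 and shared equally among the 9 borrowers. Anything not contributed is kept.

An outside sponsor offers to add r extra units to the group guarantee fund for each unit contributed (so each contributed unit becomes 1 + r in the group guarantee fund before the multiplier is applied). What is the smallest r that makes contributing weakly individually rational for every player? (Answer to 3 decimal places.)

0.233

With matching at rate r, one contributed unit becomes (1 + r) in the group guarantee fund and returns 7.3 × (1 + r) / 9 to the contributor.
Setting this equal to 1: 1 + r = 9/7.3 = 1.2329.
So the minimum matching rate is r = 1.2329 − 1 = 0.233.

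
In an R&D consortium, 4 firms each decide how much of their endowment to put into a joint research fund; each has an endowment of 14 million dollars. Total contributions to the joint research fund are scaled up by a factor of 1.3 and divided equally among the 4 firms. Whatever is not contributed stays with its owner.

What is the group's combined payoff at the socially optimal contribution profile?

Each contributed unit returns 1.300 to the group as a whole (0.3250 to each of 4 players), which exceeds 1, so the social optimum is full contribution: group total = 1.300 × 56 = 72.80.

72.80 million dollars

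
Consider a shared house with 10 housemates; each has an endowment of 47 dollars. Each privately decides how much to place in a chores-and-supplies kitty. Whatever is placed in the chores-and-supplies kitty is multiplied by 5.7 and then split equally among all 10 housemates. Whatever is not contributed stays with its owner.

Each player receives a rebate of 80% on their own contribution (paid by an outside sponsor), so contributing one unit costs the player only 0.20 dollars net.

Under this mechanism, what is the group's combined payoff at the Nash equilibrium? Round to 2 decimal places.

3055.00 dollars

Under the mechanism each unit contributed yields (5.7/10) / 0.20 = 2.8500 back to its contributor per unit of net cost, which exceeds 1, making full contribution the dominant choice for everyone.
At the Nash equilibrium everyone contributes 47. Group total payoff = 10 × (47 × 0.80 + 5.7 × 47) = 3055.00.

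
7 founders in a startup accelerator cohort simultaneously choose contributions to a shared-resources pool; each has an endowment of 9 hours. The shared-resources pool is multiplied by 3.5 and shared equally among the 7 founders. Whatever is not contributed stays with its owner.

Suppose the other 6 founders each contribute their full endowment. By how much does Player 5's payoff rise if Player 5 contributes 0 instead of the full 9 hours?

4.50 hours

Switching from a contribution of 9 to 0 lets Player 5 keep an extra 9 hours, but lowers the shared-resources pool by 9, which costs Player 5 their own share of that drop: 3.5/7 × 9 = 4.50.
Net gain = 9 − 4.50 = 4.50. The private return per contributed unit (0.5000) is below 1, so free-riding is indeed the best response regardless of what the others do.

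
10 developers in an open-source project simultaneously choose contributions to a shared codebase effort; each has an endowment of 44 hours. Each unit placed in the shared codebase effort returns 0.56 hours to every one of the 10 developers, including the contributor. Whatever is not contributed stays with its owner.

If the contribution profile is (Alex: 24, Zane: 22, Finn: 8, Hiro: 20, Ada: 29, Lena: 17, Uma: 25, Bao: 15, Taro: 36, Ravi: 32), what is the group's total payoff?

Total contributed: 24 + 22 + 8 + 20 + 29 + 17 + 25 + 15 + 36 + 32 = 228; total kept: 10 × 44 − 228 = 212.
The shared codebase effort pays out 0.56 × 10 × 228 = 1276.80 in aggregate.
Group total = 212 + 1276.80 = 1488.80.

1488.80 hours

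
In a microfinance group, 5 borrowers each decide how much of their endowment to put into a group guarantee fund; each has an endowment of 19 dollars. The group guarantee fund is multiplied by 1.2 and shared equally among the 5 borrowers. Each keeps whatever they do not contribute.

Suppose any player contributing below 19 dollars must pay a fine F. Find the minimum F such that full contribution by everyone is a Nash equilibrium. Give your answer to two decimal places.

Given the others contribute fully, the best deviation is to contribute 0 (any partial contribution still incurs the fine and gives up units whose private return 0.2400 is below 1).
Deviating from 19 to 0 saves 19 dollars but forfeits the deviator's share of the drop in the group guarantee fund: 1.2/5 × 19 = 4.56.
So the deviation gain is 19 − 4.56 = 14.44, and the fine must be at least 14.44 dollars to wipe it out.

14.44 dollars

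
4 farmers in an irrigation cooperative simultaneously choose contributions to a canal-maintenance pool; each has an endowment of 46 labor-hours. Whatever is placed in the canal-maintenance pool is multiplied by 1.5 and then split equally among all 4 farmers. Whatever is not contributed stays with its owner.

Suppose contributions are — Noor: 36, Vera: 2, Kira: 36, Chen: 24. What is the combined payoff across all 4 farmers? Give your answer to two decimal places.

Total contributed: 36 + 2 + 36 + 24 = 98; total kept: 4 × 46 − 98 = 86.
The canal-maintenance pool pays out 1.5 × 98 = 147.00 in aggregate.
Group total = 86 + 147.00 = 233.00.

233.00 labor-hours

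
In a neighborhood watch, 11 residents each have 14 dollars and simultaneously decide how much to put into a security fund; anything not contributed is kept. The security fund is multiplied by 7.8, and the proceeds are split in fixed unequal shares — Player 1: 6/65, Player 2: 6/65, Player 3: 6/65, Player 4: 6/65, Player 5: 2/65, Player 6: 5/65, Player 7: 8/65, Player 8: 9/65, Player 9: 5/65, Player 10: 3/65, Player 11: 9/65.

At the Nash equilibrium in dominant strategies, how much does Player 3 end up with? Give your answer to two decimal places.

Player j's private return per contributed unit is 7.8 × (j's share). Contributing is weakly dominant for j when that share is at least 1/7.8 = 0.1282, and contributing 0 is dominant otherwise.
Player 8 and Player 11 clear that bar, contributing 14 each; the remaining 9 contribute 0. Total contributed: 28.
Player 3 keeps 14 and receives 7.8 × 28 × 6/65 = 20.16 from the security fund, for a payoff of 34.16.

34.16 dollars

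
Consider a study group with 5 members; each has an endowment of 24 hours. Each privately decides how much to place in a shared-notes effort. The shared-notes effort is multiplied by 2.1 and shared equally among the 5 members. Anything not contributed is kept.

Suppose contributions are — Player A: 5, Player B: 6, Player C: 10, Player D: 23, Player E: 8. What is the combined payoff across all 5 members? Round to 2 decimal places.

177.20 hours

Total contributed: 5 + 6 + 10 + 23 + 8 = 52; total kept: 5 × 24 − 52 = 68.
The shared-notes effort pays out 2.1 × 52 = 109.20 in aggregate.
Group total = 68 + 109.20 = 177.20.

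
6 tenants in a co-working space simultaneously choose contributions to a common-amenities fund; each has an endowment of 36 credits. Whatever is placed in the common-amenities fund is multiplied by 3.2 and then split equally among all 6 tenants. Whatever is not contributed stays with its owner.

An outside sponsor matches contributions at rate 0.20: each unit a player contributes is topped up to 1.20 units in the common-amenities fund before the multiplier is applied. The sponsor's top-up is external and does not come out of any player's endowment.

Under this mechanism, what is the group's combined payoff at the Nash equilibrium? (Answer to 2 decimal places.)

The effective private return is 3.2 × 1.20 / 6 = 0.6400, which is still under 1, so the mechanism doesn't change anyone's dominant strategy: zero contribution.
Everyone keeps their endowment and the group total is 6 × 36 = 216.

216.00 credits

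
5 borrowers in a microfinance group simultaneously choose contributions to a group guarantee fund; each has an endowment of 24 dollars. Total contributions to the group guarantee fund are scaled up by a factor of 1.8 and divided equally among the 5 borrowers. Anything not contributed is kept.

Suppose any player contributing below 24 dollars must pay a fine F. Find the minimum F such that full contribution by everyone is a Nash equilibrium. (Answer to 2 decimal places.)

Given the others contribute fully, the best deviation is to contribute 0 (any partial contribution still incurs the fine and gives up units whose private return 0.3600 is below 1).
Deviating from 24 to 0 saves 24 dollars but forfeits the deviator's share of the drop in the group guarantee fund: 1.8/5 × 24 = 8.64.
So the deviation gain is 24 − 8.64 = 15.36, and the fine must be at least 15.36 dollars to wipe it out.

15.36 dollars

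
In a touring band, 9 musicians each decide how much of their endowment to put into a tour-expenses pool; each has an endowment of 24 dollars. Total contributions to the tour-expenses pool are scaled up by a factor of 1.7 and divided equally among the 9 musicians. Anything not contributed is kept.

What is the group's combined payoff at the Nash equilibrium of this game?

216.00 dollars

Each contributed unit returns 1.7/9 = 0.1889 to its contributor — below 1 — so contributing 0 is dominant for every player. At the Nash equilibrium everyone keeps their 24, and the group total is 9 × 24 = 216.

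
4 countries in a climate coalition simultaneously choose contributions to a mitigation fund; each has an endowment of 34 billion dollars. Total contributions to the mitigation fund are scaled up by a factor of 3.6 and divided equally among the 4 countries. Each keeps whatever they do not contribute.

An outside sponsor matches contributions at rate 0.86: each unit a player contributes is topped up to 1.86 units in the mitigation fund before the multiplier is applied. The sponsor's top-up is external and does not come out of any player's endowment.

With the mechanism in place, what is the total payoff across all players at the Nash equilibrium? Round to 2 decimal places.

With the mechanism, a contributed unit returns 3.6 × 1.86 / 4 = 1.6740 per unit of net cost to the contributor — now above 1 — so contributing fully is weakly dominant for every player.
At the Nash equilibrium everyone contributes 34. Group total payoff = 3.6 × 1.86 × 136 = 910.66.

910.66 billion dollars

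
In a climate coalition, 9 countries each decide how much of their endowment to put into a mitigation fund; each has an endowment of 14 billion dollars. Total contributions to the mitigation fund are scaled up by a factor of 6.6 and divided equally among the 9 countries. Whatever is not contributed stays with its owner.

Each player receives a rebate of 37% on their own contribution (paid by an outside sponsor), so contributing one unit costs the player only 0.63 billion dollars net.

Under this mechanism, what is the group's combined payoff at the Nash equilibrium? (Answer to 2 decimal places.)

Under the mechanism each unit contributed yields (6.6/9) / 0.63 = 1.1640 back to its contributor per unit of net cost, which exceeds 1, making full contribution the dominant choice for everyone.
At the Nash equilibrium everyone contributes 14. Group total payoff = 9 × (14 × 0.37 + 6.6 × 14) = 878.22.

878.22 billion dollars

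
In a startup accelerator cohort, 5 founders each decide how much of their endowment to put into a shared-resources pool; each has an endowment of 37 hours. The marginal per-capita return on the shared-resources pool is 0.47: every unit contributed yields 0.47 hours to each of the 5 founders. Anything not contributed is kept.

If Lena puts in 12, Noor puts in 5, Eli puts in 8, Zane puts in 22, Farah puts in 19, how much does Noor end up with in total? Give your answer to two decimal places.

Total contributed: 12 + 5 + 8 + 22 + 19 = 66.
Each receives 0.47 × 66 = 31.02 from the shared-resources pool.
Noor keeps 37 − 5 = 32, so Noor's payoff is 32 + 31.02 = 63.02.

63.02 hours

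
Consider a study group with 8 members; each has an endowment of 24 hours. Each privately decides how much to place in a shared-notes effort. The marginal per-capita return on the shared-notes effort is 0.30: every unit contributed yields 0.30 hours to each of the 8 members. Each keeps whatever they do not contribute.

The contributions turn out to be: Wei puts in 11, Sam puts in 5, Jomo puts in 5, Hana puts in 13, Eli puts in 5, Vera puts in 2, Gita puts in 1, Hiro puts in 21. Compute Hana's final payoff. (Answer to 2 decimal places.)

29.90 hours

Total contributed: 11 + 5 + 5 + 13 + 5 + 2 + 1 + 21 = 63.
Each receives 0.30 × 63 = 18.90 from the shared-notes effort.
Hana keeps 24 − 13 = 11, so Hana's payoff is 11 + 18.90 = 29.90.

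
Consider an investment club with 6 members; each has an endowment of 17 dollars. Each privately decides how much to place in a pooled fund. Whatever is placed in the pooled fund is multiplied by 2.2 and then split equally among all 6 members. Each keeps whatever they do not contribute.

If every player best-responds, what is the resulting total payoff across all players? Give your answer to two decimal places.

Each contributed unit returns 2.2/6 = 0.3667 to its contributor — below 1 — so contributing 0 is dominant for every player. At the Nash equilibrium everyone keeps their 17, and the group total is 6 × 17 = 102.

102.00 dollars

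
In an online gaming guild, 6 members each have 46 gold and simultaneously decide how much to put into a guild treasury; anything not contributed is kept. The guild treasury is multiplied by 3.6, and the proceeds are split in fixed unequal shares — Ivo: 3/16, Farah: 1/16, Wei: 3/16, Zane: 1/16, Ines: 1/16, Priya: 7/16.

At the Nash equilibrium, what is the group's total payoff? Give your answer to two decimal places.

395.60 gold

For player j, contributing a unit is worthwhile iff 3.6 × (j's share) ≥ 1, i.e. iff j's share is at least 0.2778.
Only Priya (7/16) clears that bar, contributing 46; the remaining 5 contribute 0. Total contributed: 46.
The guild treasury pays out 3.6 × 46 = 165.60 in total (split across the unequal shares, but the aggregate is all that matters for the group sum).
The 5 free-riders keep 46 each, adding 230. Group total = 230 + 165.60 = 395.60.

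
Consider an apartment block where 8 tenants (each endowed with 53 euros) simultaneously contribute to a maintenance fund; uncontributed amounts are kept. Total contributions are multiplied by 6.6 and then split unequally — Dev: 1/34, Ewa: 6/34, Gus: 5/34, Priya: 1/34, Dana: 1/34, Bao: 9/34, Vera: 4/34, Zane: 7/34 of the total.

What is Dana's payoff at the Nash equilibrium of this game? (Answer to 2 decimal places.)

83.86 euros

A player with share s gets back 6.6·s per unit contributed, so full contribution is dominant for anyone with s > 1/6.6 = 0.1515 and zero contribution is dominant for anyone below.
The shares above 0.1515 belong to Ewa, Bao and Zane, contributing 53 each; the remaining 5 contribute 0. Total contributed: 159.
Dana keeps 53 and receives 6.6 × 159 × 1/34 = 30.86 from the maintenance fund, for a payoff of 83.86.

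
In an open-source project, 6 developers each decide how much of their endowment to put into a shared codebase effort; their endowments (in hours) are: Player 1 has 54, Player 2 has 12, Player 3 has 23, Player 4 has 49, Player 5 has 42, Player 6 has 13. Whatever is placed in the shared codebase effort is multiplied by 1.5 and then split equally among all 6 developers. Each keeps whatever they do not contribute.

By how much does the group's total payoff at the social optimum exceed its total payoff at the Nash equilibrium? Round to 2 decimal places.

The private return per contributed unit is 1.5/6 = 0.2500 < 1 for every player regardless of endowment, so the Nash equilibrium is zero contribution and the group total is Σ E_j = 54 + 12 + 23 + 49 + 42 + 13 = 193.
Each contributed unit returns 1.500 to the group, so the social optimum is full contribution by everyone: group total = 1.500 × 193 = 289.50.
Efficiency loss = (1.500 − 1) × 193 = 96.50.

96.50 hours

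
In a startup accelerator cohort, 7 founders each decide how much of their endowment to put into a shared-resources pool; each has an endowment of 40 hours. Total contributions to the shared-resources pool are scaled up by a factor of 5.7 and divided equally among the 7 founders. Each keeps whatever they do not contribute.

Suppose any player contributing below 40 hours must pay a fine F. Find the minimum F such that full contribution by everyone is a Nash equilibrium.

Given the others contribute fully, the best deviation is to contribute 0 (any partial contribution still incurs the fine and gives up units whose private return 0.8143 is below 1).
Deviating from 40 to 0 saves 40 hours but forfeits the deviator's share of the drop in the shared-resources pool: 5.7/7 × 40 = 32.57.
So the deviation gain is 40 − 32.57 = 7.43, and the fine must be at least 7.43 hours to wipe it out.

7.43 hours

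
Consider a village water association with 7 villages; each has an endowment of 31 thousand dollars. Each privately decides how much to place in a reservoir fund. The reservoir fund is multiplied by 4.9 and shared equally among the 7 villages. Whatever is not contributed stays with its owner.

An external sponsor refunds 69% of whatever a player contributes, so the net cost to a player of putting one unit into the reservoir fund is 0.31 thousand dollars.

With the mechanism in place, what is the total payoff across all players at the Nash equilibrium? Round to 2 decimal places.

1213.03 thousand dollars

The effective private return per unit is now (4.9/7) / 0.31 = 2.2581 > 1, so every player's dominant strategy flips to full contribution.
At the Nash equilibrium everyone contributes 31. Group total payoff = 7 × (31 × 0.69 + 4.9 × 31) = 1213.03.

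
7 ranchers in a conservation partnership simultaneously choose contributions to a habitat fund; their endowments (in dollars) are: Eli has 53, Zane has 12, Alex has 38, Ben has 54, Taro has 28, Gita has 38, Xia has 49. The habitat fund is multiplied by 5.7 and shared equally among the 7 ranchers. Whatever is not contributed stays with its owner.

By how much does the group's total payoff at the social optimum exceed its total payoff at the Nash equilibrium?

1278.40 dollars

The private return per contributed unit is 5.7/7 = 0.8143 < 1 for every player regardless of endowment, so the Nash equilibrium is zero contribution and the group total is Σ E_j = 53 + 12 + 38 + 54 + 28 + 38 + 49 = 272.
Each contributed unit returns 5.700 to the group, so the social optimum is full contribution by everyone: group total = 5.700 × 272 = 1550.40.
Efficiency loss = (5.700 − 1) × 272 = 1278.40.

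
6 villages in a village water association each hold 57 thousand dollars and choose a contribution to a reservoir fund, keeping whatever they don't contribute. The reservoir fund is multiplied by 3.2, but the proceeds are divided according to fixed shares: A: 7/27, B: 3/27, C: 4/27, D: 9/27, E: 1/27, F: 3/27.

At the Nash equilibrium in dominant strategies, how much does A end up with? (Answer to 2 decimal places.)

104.29 thousand dollars

Player j's private return per contributed unit is 3.2 × (j's share). Contributing is weakly dominant for j when that share is at least 1/3.2 = 0.3125, and contributing 0 is dominant otherwise.
The only share above 0.3125 is D's 9/27, contributing 57; the remaining 5 contribute 0. Total contributed: 57.
A keeps 57 and receives 3.2 × 57 × 7/27 = 47.29 from the reservoir fund, for a payoff of 104.29.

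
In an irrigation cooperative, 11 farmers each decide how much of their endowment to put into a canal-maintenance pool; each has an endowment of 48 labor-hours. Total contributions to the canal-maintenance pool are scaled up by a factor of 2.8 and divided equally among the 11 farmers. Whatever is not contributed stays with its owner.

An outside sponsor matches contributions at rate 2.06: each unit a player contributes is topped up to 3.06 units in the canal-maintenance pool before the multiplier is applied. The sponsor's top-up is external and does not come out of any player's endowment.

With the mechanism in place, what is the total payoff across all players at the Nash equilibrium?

528.00 labor-hours

Even with the mechanism, each unit contributed returns only 2.8 × 3.06 / 11 = 0.7789 per unit of net cost, so contributing nothing is still dominant.
At the Nash equilibrium no one contributes; group total payoff = 11 × 48 = 528.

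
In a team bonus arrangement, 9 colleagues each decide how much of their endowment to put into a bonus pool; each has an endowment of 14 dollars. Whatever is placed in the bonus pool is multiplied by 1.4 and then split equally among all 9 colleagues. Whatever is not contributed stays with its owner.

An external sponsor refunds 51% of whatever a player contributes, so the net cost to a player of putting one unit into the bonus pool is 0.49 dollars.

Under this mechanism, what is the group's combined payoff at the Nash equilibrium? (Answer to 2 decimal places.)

126.00 dollars

The effective private return is (1.4/9) / 0.49 = 0.3175, which is still under 1, so the mechanism doesn't change anyone's dominant strategy: zero contribution.
Everyone keeps their endowment and the group total is 9 × 14 = 126.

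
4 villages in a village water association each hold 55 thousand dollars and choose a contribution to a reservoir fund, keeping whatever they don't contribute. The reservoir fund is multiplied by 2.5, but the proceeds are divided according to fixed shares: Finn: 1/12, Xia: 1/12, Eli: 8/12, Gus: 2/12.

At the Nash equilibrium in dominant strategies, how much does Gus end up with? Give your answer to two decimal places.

77.92 thousand dollars

Each unit j contributes comes back to j as 2.5 × (j's share), so j prefers to contribute only if that share exceeds 1/2.5 = 0.4000; otherwise keeping the unit dominates.
The only share above 0.4000 is Eli's 8/12, contributing 55; the remaining 3 contribute 0. Total contributed: 55.
Gus keeps 55 and receives 2.5 × 55 × 2/12 = 22.92 from the reservoir fund, for a payoff of 77.92.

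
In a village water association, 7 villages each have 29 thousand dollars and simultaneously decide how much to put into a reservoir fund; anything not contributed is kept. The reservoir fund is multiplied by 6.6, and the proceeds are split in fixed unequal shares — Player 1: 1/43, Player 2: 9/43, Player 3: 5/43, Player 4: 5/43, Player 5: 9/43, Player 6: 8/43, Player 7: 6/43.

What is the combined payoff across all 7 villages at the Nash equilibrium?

690.20 thousand dollars

A player with share s gets back 6.6·s per unit contributed, so full contribution is dominant for anyone with s > 1/6.6 = 0.1515 and zero contribution is dominant for anyone below.
Player 2, Player 5 and Player 6 clear that bar, contributing 29 each; the remaining 4 contribute 0. Total contributed: 87.
The reservoir fund pays out 6.6 × 87 = 574.20 in total (split across the unequal shares, but the aggregate is all that matters for the group sum).
The 4 free-riders keep 29 each, adding 116. Group total = 116 + 574.20 = 690.20.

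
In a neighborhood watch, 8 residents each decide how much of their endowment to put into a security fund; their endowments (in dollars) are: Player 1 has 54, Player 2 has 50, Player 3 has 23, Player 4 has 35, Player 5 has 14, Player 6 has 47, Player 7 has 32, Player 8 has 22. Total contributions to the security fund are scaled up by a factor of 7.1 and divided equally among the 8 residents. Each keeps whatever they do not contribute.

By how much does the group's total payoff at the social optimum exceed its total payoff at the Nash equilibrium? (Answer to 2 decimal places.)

The private return per contributed unit is 7.1/8 = 0.8875 < 1 for every player regardless of endowment, so the Nash equilibrium is zero contribution and the group total is Σ E_j = 54 + 50 + 23 + 35 + 14 + 47 + 32 + 22 = 277.
Each contributed unit returns 7.100 to the group, so the social optimum is full contribution by everyone: group total = 7.100 × 277 = 1966.70.
Efficiency loss = (7.100 − 1) × 277 = 1689.70.

1689.70 dollars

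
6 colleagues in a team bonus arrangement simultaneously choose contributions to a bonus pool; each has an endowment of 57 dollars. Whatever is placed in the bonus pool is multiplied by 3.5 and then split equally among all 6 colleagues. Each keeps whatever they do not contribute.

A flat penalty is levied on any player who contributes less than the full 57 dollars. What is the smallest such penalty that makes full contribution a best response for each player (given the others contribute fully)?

23.75 dollars

Given the others contribute fully, the best deviation is to contribute 0 (any partial contribution still incurs the fine and gives up units whose private return 0.5833 is below 1).
Deviating from 57 to 0 saves 57 dollars but forfeits the deviator's share of the drop in the bonus pool: 3.5/6 × 57 = 33.25.
So the deviation gain is 57 − 33.25 = 23.75, and the fine must be at least 23.75 dollars to wipe it out.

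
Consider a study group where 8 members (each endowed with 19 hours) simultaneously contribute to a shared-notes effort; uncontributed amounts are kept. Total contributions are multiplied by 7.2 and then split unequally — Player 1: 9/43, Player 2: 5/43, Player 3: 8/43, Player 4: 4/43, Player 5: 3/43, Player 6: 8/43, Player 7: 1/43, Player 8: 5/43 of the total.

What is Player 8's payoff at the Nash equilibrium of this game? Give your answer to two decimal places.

66.72 hours

For player j, contributing a unit is worthwhile iff 7.2 × (j's share) ≥ 1, i.e. iff j's share is at least 0.1389.
Player 1, Player 3 and Player 6 clear that bar, contributing 19 each; the remaining 5 contribute 0. Total contributed: 57.
Player 8 keeps 19 and receives 7.2 × 57 × 5/43 = 47.72 from the shared-notes effort, for a payoff of 66.72.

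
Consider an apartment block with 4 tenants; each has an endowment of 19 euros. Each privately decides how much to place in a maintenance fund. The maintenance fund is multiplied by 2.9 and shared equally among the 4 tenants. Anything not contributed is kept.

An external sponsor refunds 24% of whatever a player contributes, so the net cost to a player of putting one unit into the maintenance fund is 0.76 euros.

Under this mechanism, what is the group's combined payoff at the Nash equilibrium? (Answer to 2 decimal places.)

76.00 euros

With the mechanism, a contributed unit returns (2.9/4) / 0.76 = 0.9539 per unit of net cost — still below 1 — so contributing 0 remains dominant for every player.
Everyone keeps their endowment and the group total is 4 × 19 = 76.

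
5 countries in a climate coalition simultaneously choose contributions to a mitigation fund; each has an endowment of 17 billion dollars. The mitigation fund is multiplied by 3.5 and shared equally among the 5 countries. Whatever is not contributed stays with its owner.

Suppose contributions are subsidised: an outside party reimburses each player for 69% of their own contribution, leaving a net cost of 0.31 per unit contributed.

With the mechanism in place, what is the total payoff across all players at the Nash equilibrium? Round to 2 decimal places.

356.15 billion dollars

With the mechanism, a contributed unit returns (3.5/5) / 0.31 = 2.2581 per unit of net cost to the contributor — now above 1 — so contributing fully is weakly dominant for every player.
So the Nash equilibrium is full contribution by all 5; the group earns 5 × (17 × 0.69 + 3.5 × 17) = 356.15.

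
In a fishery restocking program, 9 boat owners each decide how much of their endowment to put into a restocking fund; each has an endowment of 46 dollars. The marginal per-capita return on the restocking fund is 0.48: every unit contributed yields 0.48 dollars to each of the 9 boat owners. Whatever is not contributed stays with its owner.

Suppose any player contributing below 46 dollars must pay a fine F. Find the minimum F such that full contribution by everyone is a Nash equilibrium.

23.92 dollars

Given the others contribute fully, the best deviation is to contribute 0 (any partial contribution still incurs the fine and gives up units whose private return 0.48 is below 1).
Deviating from 46 to 0 saves 46 dollars but forfeits the deviator's share of the drop in the restocking fund: 0.48 × 46 = 22.08.
So the deviation gain is 46 − 22.08 = 23.92, and the fine must be at least 23.92 dollars to wipe it out.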